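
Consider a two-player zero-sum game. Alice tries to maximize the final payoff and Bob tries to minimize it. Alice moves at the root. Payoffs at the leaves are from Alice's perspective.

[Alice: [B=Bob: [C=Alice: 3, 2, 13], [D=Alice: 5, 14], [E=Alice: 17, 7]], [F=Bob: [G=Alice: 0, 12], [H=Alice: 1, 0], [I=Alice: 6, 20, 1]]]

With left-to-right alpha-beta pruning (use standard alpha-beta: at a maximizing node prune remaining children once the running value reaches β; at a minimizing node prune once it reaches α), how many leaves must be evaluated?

C [α=-∞,β=+∞]: v=13
D [α=-∞,β=13]: v=14
E [α=-∞,β=13]: v=17 after child 1 ≥ β → β-cutoff, skip 1
B [α=-∞,β=+∞]: v=13
G [α=13,β=+∞]: v=12
F [α=13,β=+∞]: v=12 after child 1 ≤ α → α-cutoff, skip 2
Root [α=-∞,β=+∞]: v=13
Leaves evaluated: 8 of 14.

8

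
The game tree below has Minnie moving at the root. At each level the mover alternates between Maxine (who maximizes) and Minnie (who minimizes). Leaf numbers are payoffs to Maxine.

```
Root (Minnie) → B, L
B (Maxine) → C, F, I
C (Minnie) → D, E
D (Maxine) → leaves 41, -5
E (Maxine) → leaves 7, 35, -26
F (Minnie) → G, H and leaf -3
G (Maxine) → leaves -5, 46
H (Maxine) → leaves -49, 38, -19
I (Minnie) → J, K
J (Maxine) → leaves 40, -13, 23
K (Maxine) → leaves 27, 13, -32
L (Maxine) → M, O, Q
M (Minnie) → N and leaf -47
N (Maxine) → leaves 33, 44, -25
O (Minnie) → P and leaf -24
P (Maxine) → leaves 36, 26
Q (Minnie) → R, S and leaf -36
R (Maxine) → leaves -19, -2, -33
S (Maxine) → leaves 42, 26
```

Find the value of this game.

-24

D (Maxine): max(41, -5) = 41
E (Maxine): max(7, 35, -26) = 35
C (Minnie): min(41, 35) = 35
G (Maxine): max(-5, 46) = 46
H (Maxine): max(-49, 38, -19) = 38
F (Minnie): min(46, 38, -3) = -3
J (Maxine): max(40, -13, 23) = 40
K (Maxine): max(27, 13, -32) = 27
I (Minnie): min(40, 27) = 27
B (Maxine): max(35, -3, 27) = 35
N (Maxine): max(33, 44, -25) = 44
M (Minnie): min(44, -47) = -47
P (Maxine): max(36, 26) = 36
O (Minnie): min(36, -24) = -24
R (Maxine): max(-19, -2, -33) = -2
S (Maxine): max(42, 26) = 42
Q (Minnie): min(-2, 42, -36) = -36
L (Maxine): max(-47, -24, -36) = -24
Root (Minnie): min(35, -24) = -24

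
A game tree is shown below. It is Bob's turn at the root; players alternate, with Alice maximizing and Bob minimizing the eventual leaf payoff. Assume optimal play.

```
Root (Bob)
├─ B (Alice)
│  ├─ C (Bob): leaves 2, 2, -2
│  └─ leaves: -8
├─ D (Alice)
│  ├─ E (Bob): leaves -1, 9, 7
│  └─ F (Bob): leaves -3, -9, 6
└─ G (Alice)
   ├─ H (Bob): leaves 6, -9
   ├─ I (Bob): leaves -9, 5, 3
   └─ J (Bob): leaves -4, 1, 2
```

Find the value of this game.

C (Bob): min(2, 2, -2) = -2
B (Alice): max(-2, -8) = -2
E (Bob): min(-1, 9, 7) = -1
F (Bob): min(-3, -9, 6) = -9
D (Alice): max(-1, -9) = -1
H (Bob): min(6, -9) = -9
I (Bob): min(-9, 5, 3) = -9
J (Bob): min(-4, 1, 2) = -4
G (Alice): max(-9, -9, -4) = -4
Root (Bob): min(-2, -1, -4) = -4

-4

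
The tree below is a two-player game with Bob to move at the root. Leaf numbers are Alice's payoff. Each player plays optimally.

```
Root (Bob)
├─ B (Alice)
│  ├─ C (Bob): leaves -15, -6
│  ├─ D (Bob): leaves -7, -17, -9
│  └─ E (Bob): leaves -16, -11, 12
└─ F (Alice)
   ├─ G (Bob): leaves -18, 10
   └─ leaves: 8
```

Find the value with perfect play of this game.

-15

C (Bob): min(-15, -6) = -15
D (Bob): min(-7, -17, -9) = -17
E (Bob): min(-16, -11, 12) = -16
B (Alice): max(-15, -17, -16) = -15
G (Bob): min(-18, 10) = -18
F (Alice): max(-18, 8) = 8
Root (Bob): min(-15, 8) = -15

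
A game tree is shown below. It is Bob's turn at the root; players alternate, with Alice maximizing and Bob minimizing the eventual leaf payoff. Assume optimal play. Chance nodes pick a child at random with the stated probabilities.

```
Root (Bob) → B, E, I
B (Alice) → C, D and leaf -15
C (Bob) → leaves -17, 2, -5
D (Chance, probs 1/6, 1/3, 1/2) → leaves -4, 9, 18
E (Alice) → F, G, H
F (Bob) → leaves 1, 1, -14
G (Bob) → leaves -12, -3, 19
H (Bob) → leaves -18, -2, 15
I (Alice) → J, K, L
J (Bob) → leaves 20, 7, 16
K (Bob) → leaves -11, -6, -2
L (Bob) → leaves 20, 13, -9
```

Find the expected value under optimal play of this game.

-12

C (Bob): min(-17, 2, -5) = -17
D (Chance): 1/6·-4 + 1/3·9 + 1/2·18 = 11.33
B (Alice): max(-17, 11.33, -15) = 11.33
F (Bob): min(1, 1, -14) = -14
G (Bob): min(-12, -3, 19) = -12
H (Bob): min(-18, -2, 15) = -18
E (Alice): max(-14, -12, -18) = -12
J (Bob): min(20, 7, 16) = 7
K (Bob): min(-11, -6, -2) = -11
L (Bob): min(20, 13, -9) = -9
I (Alice): max(7, -11, -9) = 7
Root (Bob): min(11.33, -12, 7) = -12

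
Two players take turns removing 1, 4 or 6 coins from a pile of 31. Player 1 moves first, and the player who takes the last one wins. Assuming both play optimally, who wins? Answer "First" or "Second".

First

W/L table (W = player to move can force a win):
i:   0  1  2  3  4  5  6  7  8  9 10 11 12 13 14 15 16 17 18 19 20 21 22 23 24 25 26 27 28 29 30 31
     L  W  L  W  W  L  W  L  W  W  L  W  L  W  W  L  W  L  W  W  L  W  L  W  W  L  W  L  W  W  L  W
Position 31 is W, so the first player wins.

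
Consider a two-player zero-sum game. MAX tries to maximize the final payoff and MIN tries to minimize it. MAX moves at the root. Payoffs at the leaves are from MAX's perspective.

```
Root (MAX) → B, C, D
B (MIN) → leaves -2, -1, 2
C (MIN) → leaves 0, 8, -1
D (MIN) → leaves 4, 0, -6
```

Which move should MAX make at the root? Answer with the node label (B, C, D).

C

B (MIN): min(-2, -1, 2) = -2
C (MIN): min(0, 8, -1) = -1
D (MIN): min(4, 0, -6) = -6
Root (MAX): max(-2, -1, -6) = -1
MAX picks the child with the highest value: C (value -1).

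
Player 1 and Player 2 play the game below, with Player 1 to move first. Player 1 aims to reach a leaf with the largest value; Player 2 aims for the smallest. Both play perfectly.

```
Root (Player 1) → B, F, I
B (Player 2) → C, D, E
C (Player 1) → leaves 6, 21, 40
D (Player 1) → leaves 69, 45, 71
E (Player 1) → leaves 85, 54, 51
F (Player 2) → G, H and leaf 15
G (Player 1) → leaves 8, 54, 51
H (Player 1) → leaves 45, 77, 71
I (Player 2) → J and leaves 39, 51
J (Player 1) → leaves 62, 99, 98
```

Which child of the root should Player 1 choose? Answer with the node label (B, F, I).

B

C (Player 1): max(6, 21, 40) = 40
D (Player 1): max(69, 45, 71) = 71
E (Player 1): max(85, 54, 51) = 85
B (Player 2): min(40, 71, 85) = 40
G (Player 1): max(8, 54, 51) = 54
H (Player 1): max(45, 77, 71) = 77
F (Player 2): min(54, 77, 15) = 15
J (Player 1): max(62, 99, 98) = 99
I (Player 2): min(99, 39, 51) = 39
Root (Player 1): max(40, 15, 39) = 40
Player 1 picks the child with the highest value: B (value 40).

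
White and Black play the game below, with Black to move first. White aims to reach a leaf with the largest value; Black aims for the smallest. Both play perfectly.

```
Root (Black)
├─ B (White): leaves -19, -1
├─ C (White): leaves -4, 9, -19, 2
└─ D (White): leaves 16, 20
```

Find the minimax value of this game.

B (White): max(-19, -1) = -1
C (White): max(-4, 9, -19, 2) = 9
D (White): max(16, 20) = 20
Root (Black): min(-1, 9, 20) = -1

-1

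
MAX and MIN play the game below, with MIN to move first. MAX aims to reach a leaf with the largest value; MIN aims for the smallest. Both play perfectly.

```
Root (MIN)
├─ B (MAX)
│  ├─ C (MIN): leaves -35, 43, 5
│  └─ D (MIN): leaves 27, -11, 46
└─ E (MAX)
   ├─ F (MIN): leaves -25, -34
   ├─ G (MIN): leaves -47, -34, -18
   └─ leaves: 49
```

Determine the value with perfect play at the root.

-11

C (MIN): min(-35, 43, 5) = -35
D (MIN): min(27, -11, 46) = -11
B (MAX): max(-35, -11) = -11
F (MIN): min(-25, -34) = -34
G (MIN): min(-47, -34, -18) = -47
E (MAX): max(-34, -47, 49) = 49
Root (MIN): min(-11, 49) = -11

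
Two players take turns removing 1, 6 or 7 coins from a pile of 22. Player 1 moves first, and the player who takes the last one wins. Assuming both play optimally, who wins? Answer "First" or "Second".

First

Compute winning (W) and losing (L) positions by backward induction:
i:   0  1  2  3  4  5  6  7  8  9 10 11 12 13 14 15 16 17 18 19 20 21 22
     L  W  L  W  L  W  W  W  W  W  W  W  L  W  L  W  L  W  W  W  W  W  W
Position 22 is W, so the first player wins.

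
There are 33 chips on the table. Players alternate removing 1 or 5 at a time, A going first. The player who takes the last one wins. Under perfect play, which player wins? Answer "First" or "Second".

i:   0  1  2  3  4  5  6  7  8  9 10 11 12 13 14 15 16 17 18 19 20 21 22 23 24 25 26 27 28 29 30 31 32 33
     L  W  L  W  L  W  L  W  L  W  L  W  L  W  L  W  L  W  L  W  L  W  L  W  L  W  L  W  L  W  L  W  L  W
Position 33 is W, so the first player wins.

First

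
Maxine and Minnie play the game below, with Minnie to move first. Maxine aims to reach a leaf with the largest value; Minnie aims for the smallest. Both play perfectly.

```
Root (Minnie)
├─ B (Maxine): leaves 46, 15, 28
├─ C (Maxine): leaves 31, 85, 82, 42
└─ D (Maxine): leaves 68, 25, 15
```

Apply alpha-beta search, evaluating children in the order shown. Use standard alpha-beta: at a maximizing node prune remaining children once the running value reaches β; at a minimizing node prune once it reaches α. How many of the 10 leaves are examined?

6

B [α=-∞,β=+∞]: v=46
C [α=-∞,β=46]: v=85 after child 2 ≥ β → β-cutoff, skip 2
D [α=-∞,β=46]: v=68 after child 1 ≥ β → β-cutoff, skip 2
Root [α=-∞,β=+∞]: v=46
Leaves evaluated: 6 of 10.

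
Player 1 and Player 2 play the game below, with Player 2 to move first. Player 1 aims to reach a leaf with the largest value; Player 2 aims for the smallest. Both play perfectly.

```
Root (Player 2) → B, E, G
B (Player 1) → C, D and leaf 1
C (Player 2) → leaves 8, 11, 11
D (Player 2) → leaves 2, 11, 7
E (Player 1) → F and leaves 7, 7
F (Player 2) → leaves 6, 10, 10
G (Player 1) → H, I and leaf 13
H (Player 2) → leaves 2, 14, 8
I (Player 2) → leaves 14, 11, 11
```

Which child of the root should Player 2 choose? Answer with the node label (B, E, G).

C (Player 2): min(8, 11, 11) = 8
D (Player 2): min(2, 11, 7) = 2
B (Player 1): max(8, 2, 1) = 8
F (Player 2): min(6, 10, 10) = 6
E (Player 1): max(6, 7, 7) = 7
H (Player 2): min(2, 14, 8) = 2
I (Player 2): min(14, 11, 11) = 11
G (Player 1): max(2, 11, 13) = 13
Root (Player 2): min(8, 7, 13) = 7
Player 2 picks the child with the lowest value: E (value 7).

E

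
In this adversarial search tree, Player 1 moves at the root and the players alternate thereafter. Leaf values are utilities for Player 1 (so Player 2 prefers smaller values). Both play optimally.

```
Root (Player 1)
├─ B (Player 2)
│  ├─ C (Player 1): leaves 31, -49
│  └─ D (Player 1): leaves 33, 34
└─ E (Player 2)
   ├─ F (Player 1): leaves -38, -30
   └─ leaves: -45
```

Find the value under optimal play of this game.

C (Player 1): max(31, -49) = 31
D (Player 1): max(33, 34) = 34
B (Player 2): min(31, 34) = 31
F (Player 1): max(-38, -30) = -30
E (Player 2): min(-30, -45) = -45
Root (Player 1): max(31, -45) = 31

31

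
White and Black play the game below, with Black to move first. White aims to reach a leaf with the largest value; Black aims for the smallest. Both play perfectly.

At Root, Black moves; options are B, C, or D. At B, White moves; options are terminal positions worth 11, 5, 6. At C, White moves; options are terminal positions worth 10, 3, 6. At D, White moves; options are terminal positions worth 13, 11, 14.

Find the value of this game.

B (White): max(11, 5, 6) = 11
C (White): max(10, 3, 6) = 10
D (White): max(13, 11, 14) = 14
Root (Black): min(11, 10, 14) = 10

10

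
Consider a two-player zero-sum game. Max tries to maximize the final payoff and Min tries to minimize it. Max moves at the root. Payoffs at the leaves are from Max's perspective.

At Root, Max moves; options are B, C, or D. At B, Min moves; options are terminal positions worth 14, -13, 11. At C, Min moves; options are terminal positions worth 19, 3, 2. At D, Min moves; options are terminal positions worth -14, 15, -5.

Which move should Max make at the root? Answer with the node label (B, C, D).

C

B (Min): min(14, -13, 11) = -13
C (Min): min(19, 3, 2) = 2
D (Min): min(-14, 15, -5) = -14
Root (Max): max(-13, 2, -14) = 2
Max picks the child with the highest value: C (value 2).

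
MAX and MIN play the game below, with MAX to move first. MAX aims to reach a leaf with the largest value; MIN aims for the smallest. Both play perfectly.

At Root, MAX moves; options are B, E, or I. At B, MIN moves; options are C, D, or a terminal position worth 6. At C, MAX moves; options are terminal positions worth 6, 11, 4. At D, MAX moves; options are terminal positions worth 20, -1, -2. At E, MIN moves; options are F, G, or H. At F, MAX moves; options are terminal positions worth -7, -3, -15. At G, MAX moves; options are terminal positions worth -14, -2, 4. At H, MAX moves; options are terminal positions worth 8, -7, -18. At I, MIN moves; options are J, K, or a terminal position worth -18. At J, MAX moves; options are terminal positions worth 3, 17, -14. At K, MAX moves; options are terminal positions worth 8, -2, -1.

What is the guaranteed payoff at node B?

C: max(6, 11, 4) = 11
D: max(20, -1, -2) = 20
B: min(11, 20, 6) = 6

6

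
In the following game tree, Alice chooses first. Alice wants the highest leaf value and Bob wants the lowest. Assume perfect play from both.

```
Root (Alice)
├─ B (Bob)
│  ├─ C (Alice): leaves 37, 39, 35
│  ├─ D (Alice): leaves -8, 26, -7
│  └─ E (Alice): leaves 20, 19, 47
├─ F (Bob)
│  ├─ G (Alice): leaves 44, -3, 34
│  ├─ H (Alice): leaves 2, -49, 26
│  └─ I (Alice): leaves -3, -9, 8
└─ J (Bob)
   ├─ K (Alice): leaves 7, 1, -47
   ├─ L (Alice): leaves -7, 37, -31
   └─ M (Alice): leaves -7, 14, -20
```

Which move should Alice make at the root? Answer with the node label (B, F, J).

B

C (Alice): max(37, 39, 35) = 39
D (Alice): max(-8, 26, -7) = 26
E (Alice): max(20, 19, 47) = 47
B (Bob): min(39, 26, 47) = 26
G (Alice): max(44, -3, 34) = 44
H (Alice): max(2, -49, 26) = 26
I (Alice): max(-3, -9, 8) = 8
F (Bob): min(44, 26, 8) = 8
K (Alice): max(7, 1, -47) = 7
L (Alice): max(-7, 37, -31) = 37
M (Alice): max(-7, 14, -20) = 14
J (Bob): min(7, 37, 14) = 7
Root (Alice): max(26, 8, 7) = 26
Alice picks the child with the highest value: B (value 26).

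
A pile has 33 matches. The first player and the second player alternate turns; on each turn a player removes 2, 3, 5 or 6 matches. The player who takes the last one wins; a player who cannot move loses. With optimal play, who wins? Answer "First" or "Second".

Second

i:   0  1  2  3  4  5  6  7  8  9 10 11 12 13 14 15 16 17 18 19 20 21 22 23 24 25 26 27 28 29 30 31 32 33
     L  L  W  W  W  W  W  W  L  L  W  W  W  W  W  W  L  L  W  W  W  W  W  W  L  L  W  W  W  W  W  W  L  L
Position 33 is L, so the second player wins.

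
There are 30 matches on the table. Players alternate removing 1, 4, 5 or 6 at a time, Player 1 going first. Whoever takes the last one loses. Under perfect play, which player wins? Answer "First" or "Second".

Mark each pile size as W (mover wins) or L (mover loses):
i:   0  1  2  3  4  5  6  7  8  9 10 11 12 13 14 15 16 17 18 19 20 21 22 23 24 25 26 27 28 29 30
     W  L  W  L  W  W  W  W  W  W  L  W  L  W  W  W  W  W  W  L  W  L  W  W  W  W  W  W  L  W  L
Position 30 is L, so the second player wins.

Second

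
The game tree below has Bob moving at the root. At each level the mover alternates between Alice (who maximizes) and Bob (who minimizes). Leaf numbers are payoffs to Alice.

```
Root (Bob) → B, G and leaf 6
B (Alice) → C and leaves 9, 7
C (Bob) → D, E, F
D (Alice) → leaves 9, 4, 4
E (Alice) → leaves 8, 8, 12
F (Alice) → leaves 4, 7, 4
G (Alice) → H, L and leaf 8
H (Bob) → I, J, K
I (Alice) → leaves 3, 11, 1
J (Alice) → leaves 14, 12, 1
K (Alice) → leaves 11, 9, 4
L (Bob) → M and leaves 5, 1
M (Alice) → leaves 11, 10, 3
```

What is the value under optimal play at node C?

7

D: max(9, 4, 4) = 9
E: max(8, 8, 12) = 12
F: max(4, 7, 4) = 7
C: min(9, 12, 7) = 7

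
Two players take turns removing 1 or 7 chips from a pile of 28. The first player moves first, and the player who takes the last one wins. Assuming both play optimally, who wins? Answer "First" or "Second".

Second

W/L table (W = player to move can force a win):
i:   0  1  2  3  4  5  6  7  8  9 10 11 12 13 14 15 16 17 18 19 20 21 22 23 24 25 26 27 28
     L  W  L  W  L  W  L  W  L  W  L  W  L  W  L  W  L  W  L  W  L  W  L  W  L  W  L  W  L
Position 28 is L, so the second player wins.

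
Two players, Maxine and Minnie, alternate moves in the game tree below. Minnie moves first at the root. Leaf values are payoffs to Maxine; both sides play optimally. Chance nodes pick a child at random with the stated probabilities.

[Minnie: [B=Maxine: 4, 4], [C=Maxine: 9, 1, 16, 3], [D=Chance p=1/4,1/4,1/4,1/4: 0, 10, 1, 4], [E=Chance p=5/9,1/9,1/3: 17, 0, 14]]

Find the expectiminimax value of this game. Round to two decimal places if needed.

3.75

B (Maxine): max(4, 4) = 4
C (Maxine): max(9, 1, 16, 3) = 16
D (Chance): 1/4·0 + 1/4·10 + 1/4·1 + 1/4·4 = 3.75
E (Chance): 5/9·17 + 1/9·0 + 1/3·14 = 14.11
Root (Minnie): min(4, 16, 3.75, 14.11) = 3.75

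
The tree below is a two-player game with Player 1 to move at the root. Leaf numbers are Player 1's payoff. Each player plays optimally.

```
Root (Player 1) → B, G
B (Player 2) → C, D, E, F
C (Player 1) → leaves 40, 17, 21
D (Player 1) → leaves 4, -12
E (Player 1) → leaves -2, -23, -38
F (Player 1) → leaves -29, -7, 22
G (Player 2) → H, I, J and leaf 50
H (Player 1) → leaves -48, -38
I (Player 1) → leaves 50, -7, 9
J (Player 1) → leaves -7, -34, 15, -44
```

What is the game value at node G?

-38

H: max(-48, -38) = -38
I: max(50, -7, 9) = 50
J: max(-7, -34, 15, -44) = 15
G: min(-38, 50, 15, 50) = -38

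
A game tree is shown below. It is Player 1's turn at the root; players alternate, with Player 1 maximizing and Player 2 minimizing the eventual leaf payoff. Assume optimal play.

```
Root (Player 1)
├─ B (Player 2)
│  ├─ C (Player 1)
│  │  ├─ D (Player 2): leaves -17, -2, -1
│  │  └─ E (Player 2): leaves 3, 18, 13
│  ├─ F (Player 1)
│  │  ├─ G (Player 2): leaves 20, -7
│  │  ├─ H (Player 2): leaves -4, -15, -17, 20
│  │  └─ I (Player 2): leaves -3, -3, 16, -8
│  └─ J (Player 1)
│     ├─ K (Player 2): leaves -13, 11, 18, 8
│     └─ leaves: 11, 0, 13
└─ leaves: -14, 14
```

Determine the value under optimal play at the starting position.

14

D (Player 2): min(-17, -2, -1) = -17
E (Player 2): min(3, 18, 13) = 3
C (Player 1): max(-17, 3) = 3
G (Player 2): min(20, -7) = -7
H (Player 2): min(-4, -15, -17, 20) = -17
I (Player 2): min(-3, -3, 16, -8) = -8
F (Player 1): max(-7, -17, -8) = -7
K (Player 2): min(-13, 11, 18, 8) = -13
J (Player 1): max(-13, 11, 0, 13) = 13
B (Player 2): min(3, -7, 13) = -7
Root (Player 1): max(-7, -14, 14) = 14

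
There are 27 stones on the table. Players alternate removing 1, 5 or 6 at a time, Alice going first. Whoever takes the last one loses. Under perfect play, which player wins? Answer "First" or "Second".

Positions where the player to move wins (W) vs loses (L):
i:   0  1  2  3  4  5  6  7  8  9 10 11 12 13 14 15 16 17 18 19 20 21 22 23 24 25 26 27
     W  L  W  L  W  L  W  W  W  W  W  W  L  W  L  W  L  W  W  W  W  W  W  L  W  L  W  L
Position 27 is L, so the second player wins.

Second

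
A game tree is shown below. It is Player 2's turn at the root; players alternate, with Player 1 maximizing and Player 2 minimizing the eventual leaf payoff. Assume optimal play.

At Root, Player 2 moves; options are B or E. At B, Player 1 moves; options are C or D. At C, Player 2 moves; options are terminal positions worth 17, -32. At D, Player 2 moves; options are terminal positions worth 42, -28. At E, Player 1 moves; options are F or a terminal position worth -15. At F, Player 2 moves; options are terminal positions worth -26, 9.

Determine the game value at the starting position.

-28

C (Player 2): min(17, -32) = -32
D (Player 2): min(42, -28) = -28
B (Player 1): max(-32, -28) = -28
F (Player 2): min(-26, 9) = -26
E (Player 1): max(-26, -15) = -15
Root (Player 2): min(-28, -15) = -28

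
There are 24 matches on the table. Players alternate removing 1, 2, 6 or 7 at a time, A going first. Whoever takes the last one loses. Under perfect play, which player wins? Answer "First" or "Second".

i:   0  1  2  3  4  5  6  7  8  9 10 11 12 13 14 15 16 17 18 19 20 21 22 23 24
     W  L  W  W  L  W  W  W  W  L  W  W  L  W  W  W  W  L  W  W  L  W  W  W  W
Position 24 is W, so the first player wins.

First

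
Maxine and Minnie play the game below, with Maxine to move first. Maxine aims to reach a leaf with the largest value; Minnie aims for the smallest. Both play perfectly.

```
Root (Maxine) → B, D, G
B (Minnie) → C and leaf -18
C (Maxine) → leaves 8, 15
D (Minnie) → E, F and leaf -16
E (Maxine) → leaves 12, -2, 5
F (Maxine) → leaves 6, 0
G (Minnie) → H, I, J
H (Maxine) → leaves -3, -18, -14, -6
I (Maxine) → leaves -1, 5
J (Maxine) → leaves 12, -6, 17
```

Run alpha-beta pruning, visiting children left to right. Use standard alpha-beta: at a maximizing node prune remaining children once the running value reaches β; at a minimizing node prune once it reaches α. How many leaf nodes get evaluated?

15

C [α=-∞,β=+∞]: v=15
B [α=-∞,β=+∞]: v=-18
E [α=-18,β=+∞]: v=12
F [α=-18,β=12]: v=6
D [α=-18,β=+∞]: v=-16
H [α=-16,β=+∞]: v=-3
I [α=-16,β=-3]: v=-1 after child 1 ≥ β → β-cutoff, skip 1
J [α=-16,β=-3]: v=12 after child 1 ≥ β → β-cutoff, skip 2
G [α=-16,β=+∞]: v=-3
Root [α=-∞,β=+∞]: v=-3
Leaves evaluated: 15 of 18.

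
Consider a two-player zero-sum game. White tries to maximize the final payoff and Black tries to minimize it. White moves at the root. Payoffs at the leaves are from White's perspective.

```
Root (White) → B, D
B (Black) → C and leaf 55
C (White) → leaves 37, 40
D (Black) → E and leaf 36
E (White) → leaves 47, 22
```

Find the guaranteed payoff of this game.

C (White): max(37, 40) = 40
B (Black): min(40, 55) = 40
E (White): max(47, 22) = 47
D (Black): min(47, 36) = 36
Root (White): max(40, 36) = 40

40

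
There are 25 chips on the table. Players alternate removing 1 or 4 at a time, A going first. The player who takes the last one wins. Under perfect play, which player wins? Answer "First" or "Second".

Mark each pile size as W (mover wins) or L (mover loses):
i:   0  1  2  3  4  5  6  7  8  9 10 11 12 13 14 15 16 17 18 19 20 21 22 23 24 25
     L  W  L  W  W  L  W  L  W  W  L  W  L  W  W  L  W  L  W  W  L  W  L  W  W  L
Position 25 is L, so the second player wins.

Second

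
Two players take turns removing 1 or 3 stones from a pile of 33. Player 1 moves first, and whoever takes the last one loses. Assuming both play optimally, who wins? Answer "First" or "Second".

Second

Compute winning (W) and losing (L) positions by backward induction:
i:   0  1  2  3  4  5  6  7  8  9 10 11 12 13 14 15 16 17 18 19 20 21 22 23 24 25 26 27 28 29 30 31 32 33
     W  L  W  L  W  L  W  L  W  L  W  L  W  L  W  L  W  L  W  L  W  L  W  L  W  L  W  L  W  L  W  L  W  L
Position 33 is L, so the second player wins.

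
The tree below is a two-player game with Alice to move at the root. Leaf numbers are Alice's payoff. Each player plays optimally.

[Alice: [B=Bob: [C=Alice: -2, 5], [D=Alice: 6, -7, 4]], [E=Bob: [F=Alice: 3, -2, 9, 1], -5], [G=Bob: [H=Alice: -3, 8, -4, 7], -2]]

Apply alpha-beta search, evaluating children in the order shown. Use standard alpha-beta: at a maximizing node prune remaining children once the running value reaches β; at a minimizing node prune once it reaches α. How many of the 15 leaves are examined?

13

C [α=-∞,β=+∞]: v=5
D [α=-∞,β=5]: v=6 after child 1 ≥ β → β-cutoff, skip 2
B [α=-∞,β=+∞]: v=5
F [α=5,β=+∞]: v=9
E [α=5,β=+∞]: v=-5
H [α=5,β=+∞]: v=8
G [α=5,β=+∞]: v=-2
Root [α=-∞,β=+∞]: v=5
Leaves evaluated: 13 of 15.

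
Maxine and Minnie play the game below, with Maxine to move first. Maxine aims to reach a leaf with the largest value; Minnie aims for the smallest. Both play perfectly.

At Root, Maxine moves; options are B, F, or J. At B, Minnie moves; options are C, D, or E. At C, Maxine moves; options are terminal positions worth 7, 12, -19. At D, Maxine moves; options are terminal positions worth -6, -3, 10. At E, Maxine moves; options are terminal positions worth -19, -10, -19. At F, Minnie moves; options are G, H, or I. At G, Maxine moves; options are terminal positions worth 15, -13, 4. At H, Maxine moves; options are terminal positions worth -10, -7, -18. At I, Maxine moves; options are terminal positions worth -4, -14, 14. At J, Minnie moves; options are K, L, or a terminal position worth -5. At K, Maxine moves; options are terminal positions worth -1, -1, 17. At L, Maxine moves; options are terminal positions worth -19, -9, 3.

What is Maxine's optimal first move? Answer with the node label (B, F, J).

J

C (Maxine): max(7, 12, -19) = 12
D (Maxine): max(-6, -3, 10) = 10
E (Maxine): max(-19, -10, -19) = -10
B (Minnie): min(12, 10, -10) = -10
G (Maxine): max(15, -13, 4) = 15
H (Maxine): max(-10, -7, -18) = -7
I (Maxine): max(-4, -14, 14) = 14
F (Minnie): min(15, -7, 14) = -7
K (Maxine): max(-1, -1, 17) = 17
L (Maxine): max(-19, -9, 3) = 3
J (Minnie): min(17, 3, -5) = -5
Root (Maxine): max(-10, -7, -5) = -5
Maxine picks the child with the highest value: J (value -5).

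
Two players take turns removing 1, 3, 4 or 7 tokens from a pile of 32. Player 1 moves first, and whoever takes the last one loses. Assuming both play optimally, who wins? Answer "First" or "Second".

First

W/L table (W = player to move can force a win):
i:   0  1  2  3  4  5  6  7  8  9 10 11 12 13 14 15 16 17 18 19 20 21 22 23 24 25 26 27 28 29 30 31 32
     W  L  W  L  W  W  W  W  W  L  W  L  W  W  W  W  W  L  W  L  W  W  W  W  W  L  W  L  W  W  W  W  W
Position 32 is W, so the first player wins.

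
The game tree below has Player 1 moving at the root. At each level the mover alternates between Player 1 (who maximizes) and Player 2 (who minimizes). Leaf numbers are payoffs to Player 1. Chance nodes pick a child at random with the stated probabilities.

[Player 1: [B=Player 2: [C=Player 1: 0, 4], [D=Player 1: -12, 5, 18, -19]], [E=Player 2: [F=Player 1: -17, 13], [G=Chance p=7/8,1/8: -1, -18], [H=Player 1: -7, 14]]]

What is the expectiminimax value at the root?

4

C (Player 1): max(0, 4) = 4
D (Player 1): max(-12, 5, 18, -19) = 18
B (Player 2): min(4, 18) = 4
F (Player 1): max(-17, 13) = 13
G (Chance): 7/8·-1 + 1/8·-18 = -3.12
H (Player 1): max(-7, 14) = 14
E (Player 2): min(13, -3.12, 14) = -3.12
Root (Player 1): max(4, -3.12) = 4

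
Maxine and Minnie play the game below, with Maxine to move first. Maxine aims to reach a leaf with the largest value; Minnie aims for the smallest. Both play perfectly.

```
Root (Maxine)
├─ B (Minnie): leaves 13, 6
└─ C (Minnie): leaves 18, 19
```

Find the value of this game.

B (Minnie): min(13, 6) = 6
C (Minnie): min(18, 19) = 18
Root (Maxine): max(6, 18) = 18

18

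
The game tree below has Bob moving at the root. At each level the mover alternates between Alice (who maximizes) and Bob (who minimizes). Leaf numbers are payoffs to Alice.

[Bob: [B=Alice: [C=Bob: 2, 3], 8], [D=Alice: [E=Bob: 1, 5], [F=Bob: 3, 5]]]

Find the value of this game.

3

C (Bob): min(2, 3) = 2
B (Alice): max(2, 8) = 8
E (Bob): min(1, 5) = 1
F (Bob): min(3, 5) = 3
D (Alice): max(1, 3) = 3
Root (Bob): min(8, 3) = 3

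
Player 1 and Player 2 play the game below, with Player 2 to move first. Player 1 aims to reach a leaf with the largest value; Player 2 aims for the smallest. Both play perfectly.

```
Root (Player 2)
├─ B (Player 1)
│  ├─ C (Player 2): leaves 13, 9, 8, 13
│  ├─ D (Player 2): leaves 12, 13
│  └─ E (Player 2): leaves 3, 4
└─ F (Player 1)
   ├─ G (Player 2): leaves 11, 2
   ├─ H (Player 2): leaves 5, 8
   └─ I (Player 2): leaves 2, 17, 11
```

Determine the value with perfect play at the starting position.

5

C (Player 2): min(13, 9, 8, 13) = 8
D (Player 2): min(12, 13) = 12
E (Player 2): min(3, 4) = 3
B (Player 1): max(8, 12, 3) = 12
G (Player 2): min(11, 2) = 2
H (Player 2): min(5, 8) = 5
I (Player 2): min(2, 17, 11) = 2
F (Player 1): max(2, 5, 2) = 5
Root (Player 2): min(12, 5) = 5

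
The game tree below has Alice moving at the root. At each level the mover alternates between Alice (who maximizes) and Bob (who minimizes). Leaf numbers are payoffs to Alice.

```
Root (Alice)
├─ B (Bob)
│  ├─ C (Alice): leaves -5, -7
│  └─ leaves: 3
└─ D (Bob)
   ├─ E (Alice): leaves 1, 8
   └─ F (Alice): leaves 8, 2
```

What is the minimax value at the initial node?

8

C (Alice): max(-5, -7) = -5
B (Bob): min(-5, 3) = -5
E (Alice): max(1, 8) = 8
F (Alice): max(8, 2) = 8
D (Bob): min(8, 8) = 8
Root (Alice): max(-5, 8) = 8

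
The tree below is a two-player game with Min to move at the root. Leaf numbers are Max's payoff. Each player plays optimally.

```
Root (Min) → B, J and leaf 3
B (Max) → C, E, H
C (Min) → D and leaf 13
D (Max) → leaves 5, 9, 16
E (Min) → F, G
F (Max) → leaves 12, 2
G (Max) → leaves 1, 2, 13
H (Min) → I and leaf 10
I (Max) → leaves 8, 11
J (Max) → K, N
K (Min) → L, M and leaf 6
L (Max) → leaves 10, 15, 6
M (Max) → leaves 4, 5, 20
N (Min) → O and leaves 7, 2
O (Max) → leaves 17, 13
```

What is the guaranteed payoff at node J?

L: max(10, 15, 6) = 15
M: max(4, 5, 20) = 20
K: min(15, 20, 6) = 6
O: max(17, 13) = 17
N: min(17, 7, 2) = 2
J: max(6, 2) = 6

6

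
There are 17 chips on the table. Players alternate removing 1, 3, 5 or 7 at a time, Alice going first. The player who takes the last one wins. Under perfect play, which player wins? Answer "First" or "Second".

Compute winning (W) and losing (L) positions by backward induction:
i:   0  1  2  3  4  5  6  7  8  9 10 11 12 13 14 15 16 17
     L  W  L  W  L  W  L  W  L  W  L  W  L  W  L  W  L  W
Position 17 is W, so the first player wins.

First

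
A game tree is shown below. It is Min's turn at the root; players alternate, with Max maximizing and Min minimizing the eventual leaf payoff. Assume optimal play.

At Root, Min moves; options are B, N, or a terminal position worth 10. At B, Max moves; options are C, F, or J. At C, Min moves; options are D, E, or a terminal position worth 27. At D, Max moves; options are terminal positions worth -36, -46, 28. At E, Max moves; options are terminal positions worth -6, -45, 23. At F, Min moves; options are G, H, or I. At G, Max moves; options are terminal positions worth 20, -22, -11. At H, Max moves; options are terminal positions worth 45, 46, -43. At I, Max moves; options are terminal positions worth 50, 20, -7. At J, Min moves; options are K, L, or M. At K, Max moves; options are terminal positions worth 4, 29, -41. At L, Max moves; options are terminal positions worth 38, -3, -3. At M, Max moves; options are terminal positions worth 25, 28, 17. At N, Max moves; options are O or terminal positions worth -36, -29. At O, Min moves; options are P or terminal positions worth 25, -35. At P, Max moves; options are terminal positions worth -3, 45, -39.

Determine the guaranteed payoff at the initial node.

D (Max): max(-36, -46, 28) = 28
E (Max): max(-6, -45, 23) = 23
C (Min): min(28, 23, 27) = 23
G (Max): max(20, -22, -11) = 20
H (Max): max(45, 46, -43) = 46
I (Max): max(50, 20, -7) = 50
F (Min): min(20, 46, 50) = 20
K (Max): max(4, 29, -41) = 29
L (Max): max(38, -3, -3) = 38
M (Max): max(25, 28, 17) = 28
J (Min): min(29, 38, 28) = 28
B (Max): max(23, 20, 28) = 28
P (Max): max(-3, 45, -39) = 45
O (Min): min(45, 25, -35) = -35
N (Max): max(-35, -36, -29) = -29
Root (Min): min(28, -29, 10) = -29

-29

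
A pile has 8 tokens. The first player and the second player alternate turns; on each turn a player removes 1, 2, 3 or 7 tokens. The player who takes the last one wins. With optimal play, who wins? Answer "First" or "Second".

Second

Mark each pile size as W (mover wins) or L (mover loses):
i:   0  1  2  3  4  5  6  7  8
     L  W  W  W  L  W  W  W  L
Position 8 is L, so the second player wins.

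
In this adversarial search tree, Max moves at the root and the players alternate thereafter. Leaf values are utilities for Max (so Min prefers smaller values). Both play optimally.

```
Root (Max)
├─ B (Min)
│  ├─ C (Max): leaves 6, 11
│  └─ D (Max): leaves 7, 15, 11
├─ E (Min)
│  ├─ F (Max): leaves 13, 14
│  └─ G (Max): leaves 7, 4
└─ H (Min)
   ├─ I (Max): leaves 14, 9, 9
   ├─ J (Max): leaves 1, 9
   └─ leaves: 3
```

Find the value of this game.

11

C (Max): max(6, 11) = 11
D (Max): max(7, 15, 11) = 15
B (Min): min(11, 15) = 11
F (Max): max(13, 14) = 14
G (Max): max(7, 4) = 7
E (Min): min(14, 7) = 7
I (Max): max(14, 9, 9) = 14
J (Max): max(1, 9) = 9
H (Min): min(14, 9, 3) = 3
Root (Max): max(11, 7, 3) = 11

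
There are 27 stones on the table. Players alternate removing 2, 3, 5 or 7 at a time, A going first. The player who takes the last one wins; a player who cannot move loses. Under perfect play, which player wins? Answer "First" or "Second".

Second

W/L table (W = player to move can force a win):
i:   0  1  2  3  4  5  6  7  8  9 10 11 12 13 14 15 16 17 18 19 20 21 22 23 24 25 26 27
     L  L  W  W  W  W  W  W  W  L  L  W  W  W  W  W  W  W  L  L  W  W  W  W  W  W  W  L
Position 27 is L, so the second player wins.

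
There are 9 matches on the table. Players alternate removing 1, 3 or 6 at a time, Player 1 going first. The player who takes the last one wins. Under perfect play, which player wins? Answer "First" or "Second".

Second

Compute winning (W) and losing (L) positions by backward induction:
i:   0  1  2  3  4  5  6  7  8  9
     L  W  L  W  L  W  W  W  W  L
Position 9 is L, so the second player wins.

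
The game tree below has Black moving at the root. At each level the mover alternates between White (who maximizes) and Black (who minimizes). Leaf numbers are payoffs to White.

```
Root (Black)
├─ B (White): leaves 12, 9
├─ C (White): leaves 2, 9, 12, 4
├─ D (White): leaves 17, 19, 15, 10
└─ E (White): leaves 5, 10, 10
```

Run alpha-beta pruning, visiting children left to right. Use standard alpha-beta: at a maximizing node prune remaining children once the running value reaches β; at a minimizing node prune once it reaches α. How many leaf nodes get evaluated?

9

B [α=-∞,β=+∞]: v=12
C [α=-∞,β=12]: v=12 after child 3 ≥ β → β-cutoff, skip 1
D [α=-∞,β=12]: v=17 after child 1 ≥ β → β-cutoff, skip 3
E [α=-∞,β=12]: v=10
Root [α=-∞,β=+∞]: v=10
Leaves evaluated: 9 of 13.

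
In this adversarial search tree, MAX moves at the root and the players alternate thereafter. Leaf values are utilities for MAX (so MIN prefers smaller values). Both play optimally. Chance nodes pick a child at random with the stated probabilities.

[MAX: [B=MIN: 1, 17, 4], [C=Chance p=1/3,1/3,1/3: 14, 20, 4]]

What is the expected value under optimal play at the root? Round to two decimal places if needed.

B (MIN): min(1, 17, 4) = 1
C (Chance): 1/3·14 + 1/3·20 + 1/3·4 = 12.67
Root (MAX): max(1, 12.67) = 12.67

12.67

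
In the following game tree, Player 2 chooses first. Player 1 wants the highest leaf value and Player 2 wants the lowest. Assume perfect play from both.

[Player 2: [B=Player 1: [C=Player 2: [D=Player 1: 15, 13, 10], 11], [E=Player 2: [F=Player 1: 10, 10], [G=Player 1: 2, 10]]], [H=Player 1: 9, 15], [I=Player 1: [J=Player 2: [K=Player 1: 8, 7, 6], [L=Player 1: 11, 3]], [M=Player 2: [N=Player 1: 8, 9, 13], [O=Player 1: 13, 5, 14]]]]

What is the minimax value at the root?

D (Player 1): max(15, 13, 10) = 15
C (Player 2): min(15, 11) = 11
F (Player 1): max(10, 10) = 10
G (Player 1): max(2, 10) = 10
E (Player 2): min(10, 10) = 10
B (Player 1): max(11, 10) = 11
H (Player 1): max(9, 15) = 15
K (Player 1): max(8, 7, 6) = 8
L (Player 1): max(11, 3) = 11
J (Player 2): min(8, 11) = 8
N (Player 1): max(8, 9, 13) = 13
O (Player 1): max(13, 5, 14) = 14
M (Player 2): min(13, 14) = 13
I (Player 1): max(8, 13) = 13
Root (Player 2): min(11, 15, 13) = 11

11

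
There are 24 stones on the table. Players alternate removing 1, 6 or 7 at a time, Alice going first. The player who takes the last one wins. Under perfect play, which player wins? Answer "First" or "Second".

W/L table (W = player to move can force a win):
i:   0  1  2  3  4  5  6  7  8  9 10 11 12 13 14 15 16 17 18 19 20 21 22 23 24
     L  W  L  W  L  W  W  W  W  W  W  W  L  W  L  W  L  W  W  W  W  W  W  W  L
Position 24 is L, so the second player wins.

Second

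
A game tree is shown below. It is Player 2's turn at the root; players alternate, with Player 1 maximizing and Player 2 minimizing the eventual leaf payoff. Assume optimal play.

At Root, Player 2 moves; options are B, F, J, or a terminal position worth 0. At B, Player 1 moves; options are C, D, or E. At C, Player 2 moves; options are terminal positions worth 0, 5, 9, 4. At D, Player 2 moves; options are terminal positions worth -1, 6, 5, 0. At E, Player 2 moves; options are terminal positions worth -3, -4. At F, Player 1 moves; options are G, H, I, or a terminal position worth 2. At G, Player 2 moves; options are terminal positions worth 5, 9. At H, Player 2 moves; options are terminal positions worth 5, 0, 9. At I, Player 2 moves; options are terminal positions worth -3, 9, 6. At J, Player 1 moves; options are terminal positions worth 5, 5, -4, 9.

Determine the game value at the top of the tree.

C (Player 2): min(0, 5, 9, 4) = 0
D (Player 2): min(-1, 6, 5, 0) = -1
E (Player 2): min(-3, -4) = -4
B (Player 1): max(0, -1, -4) = 0
G (Player 2): min(5, 9) = 5
H (Player 2): min(5, 0, 9) = 0
I (Player 2): min(-3, 9, 6) = -3
F (Player 1): max(5, 0, -3, 2) = 5
J (Player 1): max(5, 5, -4, 9) = 9
Root (Player 2): min(0, 5, 9, 0) = 0

0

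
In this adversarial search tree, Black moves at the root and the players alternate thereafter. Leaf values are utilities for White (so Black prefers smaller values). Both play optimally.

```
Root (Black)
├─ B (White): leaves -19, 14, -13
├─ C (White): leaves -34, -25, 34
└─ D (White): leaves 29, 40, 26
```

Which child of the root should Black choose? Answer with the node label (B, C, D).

B (White): max(-19, 14, -13) = 14
C (White): max(-34, -25, 34) = 34
D (White): max(29, 40, 26) = 40
Root (Black): min(14, 34, 40) = 14
Black picks the child with the lowest value: B (value 14).

B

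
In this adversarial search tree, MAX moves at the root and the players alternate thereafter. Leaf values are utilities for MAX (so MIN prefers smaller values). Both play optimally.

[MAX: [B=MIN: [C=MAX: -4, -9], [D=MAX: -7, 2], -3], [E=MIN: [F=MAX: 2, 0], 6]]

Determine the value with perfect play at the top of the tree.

2

C (MAX): max(-4, -9) = -4
D (MAX): max(-7, 2) = 2
B (MIN): min(-4, 2, -3) = -4
F (MAX): max(2, 0) = 2
E (MIN): min(2, 6) = 2
Root (MAX): max(-4, 2) = 2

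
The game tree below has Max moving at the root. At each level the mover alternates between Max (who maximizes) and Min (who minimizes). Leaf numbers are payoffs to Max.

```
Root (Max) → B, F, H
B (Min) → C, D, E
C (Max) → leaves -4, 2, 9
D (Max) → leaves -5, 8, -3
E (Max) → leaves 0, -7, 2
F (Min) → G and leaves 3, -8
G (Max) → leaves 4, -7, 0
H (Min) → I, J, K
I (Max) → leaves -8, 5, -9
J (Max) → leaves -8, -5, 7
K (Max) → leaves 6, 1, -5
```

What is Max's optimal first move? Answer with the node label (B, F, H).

C (Max): max(-4, 2, 9) = 9
D (Max): max(-5, 8, -3) = 8
E (Max): max(0, -7, 2) = 2
B (Min): min(9, 8, 2) = 2
G (Max): max(4, -7, 0) = 4
F (Min): min(4, 3, -8) = -8
I (Max): max(-8, 5, -9) = 5
J (Max): max(-8, -5, 7) = 7
K (Max): max(6, 1, -5) = 6
H (Min): min(5, 7, 6) = 5
Root (Max): max(2, -8, 5) = 5
Max picks the child with the highest value: H (value 5).

H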